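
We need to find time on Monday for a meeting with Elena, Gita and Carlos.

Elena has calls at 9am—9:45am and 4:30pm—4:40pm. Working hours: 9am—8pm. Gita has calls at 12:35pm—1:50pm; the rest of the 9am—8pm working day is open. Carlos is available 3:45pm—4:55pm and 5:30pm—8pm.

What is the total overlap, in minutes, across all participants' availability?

Elena free within 09:00–20:00: 09:45–16:30, 16:40–20:00.
Gita free within 09:00–20:00: 09:00–12:35, 13:50–20:00.
Elena ∩ Gita: 09:45–12:35, 13:50–16:30, 16:40–20:00.
Elena ∩ Gita ∩ Carlos: 15:45–16:30, 16:40–16:55, 17:30–20:00.
Total common minutes: 45 + 15 + 150 = 210.

210 minutes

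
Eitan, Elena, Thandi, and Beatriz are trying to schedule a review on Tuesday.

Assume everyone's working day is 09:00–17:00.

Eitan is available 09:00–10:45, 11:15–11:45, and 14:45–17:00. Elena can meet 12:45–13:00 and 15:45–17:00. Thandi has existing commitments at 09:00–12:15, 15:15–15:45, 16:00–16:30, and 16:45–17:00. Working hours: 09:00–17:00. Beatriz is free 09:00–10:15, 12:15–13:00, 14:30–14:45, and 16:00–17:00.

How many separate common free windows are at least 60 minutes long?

0

Thandi free within 09:00–17:00: 12:15–15:15, 15:45–16:00, 16:30–16:45.
Eitan ∩ Elena: 15:45–17:00.
Eitan ∩ Elena ∩ Thandi: 15:45–16:00, 16:30–16:45.
Eitan ∩ Elena ∩ Thandi ∩ Beatriz: 16:30–16:45.
Windows ≥ 60 min: (none).
That's 0 windows.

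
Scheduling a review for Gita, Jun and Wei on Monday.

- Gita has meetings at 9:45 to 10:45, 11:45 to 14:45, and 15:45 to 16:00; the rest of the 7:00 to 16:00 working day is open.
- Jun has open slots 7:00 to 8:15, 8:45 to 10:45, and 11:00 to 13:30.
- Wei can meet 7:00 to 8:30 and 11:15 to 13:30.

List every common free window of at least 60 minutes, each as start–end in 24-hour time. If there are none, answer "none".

Gita free within 07:00–16:00: 07:00–09:45, 10:45–11:45, 14:45–15:45.
Gita ∩ Jun: 07:00–08:15, 08:45–09:45, 11:00–11:45.
Gita ∩ Jun ∩ Wei: 07:00–08:15, 11:15–11:45.
Windows ≥ 60 min: 07:00–08:15.

07:00–08:15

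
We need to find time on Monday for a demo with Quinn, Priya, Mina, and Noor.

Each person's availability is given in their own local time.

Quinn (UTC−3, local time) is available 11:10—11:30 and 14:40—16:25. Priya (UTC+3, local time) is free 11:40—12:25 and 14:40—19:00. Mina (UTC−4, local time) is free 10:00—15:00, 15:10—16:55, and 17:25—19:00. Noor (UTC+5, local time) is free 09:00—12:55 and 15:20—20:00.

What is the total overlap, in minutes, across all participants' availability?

Quinn → UTC: 14:10–14:30, 17:40–19:25.
Priya → UTC: 08:40–09:25, 11:40–16:00.
Mina → UTC: 14:00–19:00, 19:10–20:55, 21:25–23:00.
Noor → UTC: 04:00–07:55, 10:20–15:00.
Quinn ∩ Priya: 14:10–14:30.
Quinn ∩ Priya ∩ Mina: 14:10–14:30.
Quinn ∩ Priya ∩ Mina ∩ Noor: 14:10–14:30.
Total common minutes: 20.

20 minutes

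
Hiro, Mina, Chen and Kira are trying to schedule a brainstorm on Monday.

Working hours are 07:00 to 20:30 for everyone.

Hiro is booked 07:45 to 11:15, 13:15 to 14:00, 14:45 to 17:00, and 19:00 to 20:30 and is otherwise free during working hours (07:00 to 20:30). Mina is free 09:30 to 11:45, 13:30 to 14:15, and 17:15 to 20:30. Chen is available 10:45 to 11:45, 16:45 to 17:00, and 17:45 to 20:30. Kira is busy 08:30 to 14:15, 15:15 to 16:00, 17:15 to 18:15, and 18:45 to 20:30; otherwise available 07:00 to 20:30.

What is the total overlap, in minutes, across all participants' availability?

Hiro free within 07:00–20:30: 07:00–07:45, 11:15–13:15, 14:00–14:45, 17:00–19:00.
Kira free within 07:00–20:30: 07:00–08:30, 14:15–15:15, 16:00–17:15, 18:15–18:45.
Hiro ∩ Mina: 11:15–11:45, 14:00–14:15, 17:15–19:00.
Hiro ∩ Mina ∩ Chen: 11:15–11:45, 17:45–19:00.
Hiro ∩ Mina ∩ Chen ∩ Kira: 18:15–18:45.
Total common minutes: 30.

30 minutes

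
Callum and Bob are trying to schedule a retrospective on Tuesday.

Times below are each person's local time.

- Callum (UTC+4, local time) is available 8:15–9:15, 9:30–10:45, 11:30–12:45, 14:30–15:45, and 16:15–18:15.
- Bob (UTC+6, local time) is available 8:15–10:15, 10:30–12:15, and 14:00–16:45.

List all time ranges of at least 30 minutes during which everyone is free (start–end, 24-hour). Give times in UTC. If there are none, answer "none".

04:30–05:15, 05:30–06:15, 08:00–08:45

Callum → UTC: 04:15–05:15, 05:30–06:45, 07:30–08:45, 10:30–11:45, 12:15–14:15.
Bob → UTC: 02:15–04:15, 04:30–06:15, 08:00–10:45.
Callum ∩ Bob: 04:30–05:15, 05:30–06:15, 08:00–08:45, 10:30–10:45.
Windows ≥ 30 min: 04:30–05:15, 05:30–06:15, 08:00–08:45.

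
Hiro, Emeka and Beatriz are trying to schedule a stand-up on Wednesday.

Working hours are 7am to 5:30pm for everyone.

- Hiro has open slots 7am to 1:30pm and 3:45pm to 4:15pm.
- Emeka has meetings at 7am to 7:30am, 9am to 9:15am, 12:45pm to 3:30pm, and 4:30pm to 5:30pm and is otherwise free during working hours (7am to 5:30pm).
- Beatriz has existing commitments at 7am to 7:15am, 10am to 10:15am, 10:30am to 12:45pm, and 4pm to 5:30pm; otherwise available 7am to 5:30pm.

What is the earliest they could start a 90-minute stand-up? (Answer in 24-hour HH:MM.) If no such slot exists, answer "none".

Emeka free within 07:00–17:30: 07:30–09:00, 09:15–12:45, 15:30–16:30.
Beatriz free within 07:00–17:30: 07:15–10:00, 10:15–10:30, 12:45–16:00.
Hiro ∩ Emeka: 07:30–09:00, 09:15–12:45, 15:45–16:15.
Hiro ∩ Emeka ∩ Beatriz: 07:30–09:00, 09:15–10:00, 10:15–10:30, 15:45–16:00.
Windows ≥ 90 min: 07:30–09:00.
Earliest such window starts at 07:30.

07:30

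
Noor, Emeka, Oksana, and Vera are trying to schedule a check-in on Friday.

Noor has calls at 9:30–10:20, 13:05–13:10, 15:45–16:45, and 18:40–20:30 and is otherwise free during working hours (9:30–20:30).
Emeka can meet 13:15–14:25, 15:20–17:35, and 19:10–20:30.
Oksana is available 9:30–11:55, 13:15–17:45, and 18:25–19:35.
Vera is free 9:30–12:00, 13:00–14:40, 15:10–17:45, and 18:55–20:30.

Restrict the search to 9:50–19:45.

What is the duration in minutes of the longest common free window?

70 minutes

Noor free within 09:30–20:30: 10:20–13:05, 13:10–15:45, 16:45–18:40.
Noor ∩ Emeka: 13:15–14:25, 15:20–15:45, 16:45–17:35.
Noor ∩ Emeka ∩ Oksana: 13:15–14:25, 15:20–15:45, 16:45–17:35.
Noor ∩ Emeka ∩ Oksana ∩ Vera: 13:15–14:25, 15:20–15:45, 16:45–17:35.
Restricted to 09:50–19:45: 13:15–14:25, 15:20–15:45, 16:45–17:35.
Common window lengths: 70, 25, 50 min; longest is 70.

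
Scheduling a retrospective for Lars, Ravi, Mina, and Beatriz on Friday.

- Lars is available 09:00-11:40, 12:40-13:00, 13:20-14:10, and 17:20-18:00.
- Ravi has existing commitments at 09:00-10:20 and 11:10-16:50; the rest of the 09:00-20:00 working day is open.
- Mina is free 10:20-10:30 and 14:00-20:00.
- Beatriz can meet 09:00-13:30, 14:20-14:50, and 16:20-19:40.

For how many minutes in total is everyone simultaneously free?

50 minutes

Ravi free within 09:00–20:00: 10:20–11:10, 16:50–20:00.
Lars ∩ Ravi: 10:20–11:10, 17:20–18:00.
Lars ∩ Ravi ∩ Mina: 10:20–10:30, 17:20–18:00.
Lars ∩ Ravi ∩ Mina ∩ Beatriz: 10:20–10:30, 17:20–18:00.
Total common minutes: 10 + 40 = 50.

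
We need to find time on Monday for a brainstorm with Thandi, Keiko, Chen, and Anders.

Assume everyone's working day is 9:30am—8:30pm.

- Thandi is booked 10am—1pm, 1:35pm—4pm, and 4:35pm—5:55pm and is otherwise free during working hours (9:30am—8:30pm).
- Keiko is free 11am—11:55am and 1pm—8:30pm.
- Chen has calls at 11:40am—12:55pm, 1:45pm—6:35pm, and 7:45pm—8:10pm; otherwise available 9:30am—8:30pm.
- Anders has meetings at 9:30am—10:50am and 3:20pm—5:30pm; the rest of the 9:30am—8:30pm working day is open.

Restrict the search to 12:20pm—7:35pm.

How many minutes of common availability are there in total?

95 minutes

Thandi free within 09:30–20:30: 09:30–10:00, 13:00–13:35, 16:00–16:35, 17:55–20:30.
Chen free within 09:30–20:30: 09:30–11:40, 12:55–13:45, 18:35–19:45, 20:10–20:30.
Anders free within 09:30–20:30: 10:50–15:20, 17:30–20:30.
Thandi ∩ Keiko: 13:00–13:35, 16:00–16:35, 17:55–20:30.
Thandi ∩ Keiko ∩ Chen: 13:00–13:35, 18:35–19:45, 20:10–20:30.
Thandi ∩ Keiko ∩ Chen ∩ Anders: 13:00–13:35, 18:35–19:45, 20:10–20:30.
Restricted to 12:20–19:35: 13:00–13:35, 18:35–19:35.
Total common minutes: 35 + 60 = 95.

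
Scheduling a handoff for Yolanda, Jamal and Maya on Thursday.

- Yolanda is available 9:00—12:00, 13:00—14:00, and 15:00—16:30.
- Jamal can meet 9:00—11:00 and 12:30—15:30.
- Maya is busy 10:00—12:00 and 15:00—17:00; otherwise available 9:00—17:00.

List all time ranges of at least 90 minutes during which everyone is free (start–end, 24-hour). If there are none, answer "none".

none

Maya free within 09:00–17:00: 09:00–10:00, 12:00–15:00.
Yolanda ∩ Jamal: 09:00–11:00, 13:00–14:00, 15:00–15:30.
Yolanda ∩ Jamal ∩ Maya: 09:00–10:00, 13:00–14:00.
Windows ≥ 90 min: (none).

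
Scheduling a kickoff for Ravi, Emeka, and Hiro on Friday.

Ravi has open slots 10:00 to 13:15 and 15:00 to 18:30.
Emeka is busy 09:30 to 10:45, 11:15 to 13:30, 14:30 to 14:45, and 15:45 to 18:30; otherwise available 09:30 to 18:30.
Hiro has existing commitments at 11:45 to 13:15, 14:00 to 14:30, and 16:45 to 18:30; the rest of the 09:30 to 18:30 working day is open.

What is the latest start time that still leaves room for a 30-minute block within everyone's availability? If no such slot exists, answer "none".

15:15

Emeka free within 09:30–18:30: 10:45–11:15, 13:30–14:30, 14:45–15:45.
Hiro free within 09:30–18:30: 09:30–11:45, 13:15–14:00, 14:30–16:45.
Ravi ∩ Emeka: 10:45–11:15, 15:00–15:45.
Ravi ∩ Emeka ∩ Hiro: 10:45–11:15, 15:00–15:45.
Windows ≥ 30 min: 10:45–11:15, 15:00–15:45.
Latest start in the last window 15:00–15:45 is 15:45 − 30 min = 15:15.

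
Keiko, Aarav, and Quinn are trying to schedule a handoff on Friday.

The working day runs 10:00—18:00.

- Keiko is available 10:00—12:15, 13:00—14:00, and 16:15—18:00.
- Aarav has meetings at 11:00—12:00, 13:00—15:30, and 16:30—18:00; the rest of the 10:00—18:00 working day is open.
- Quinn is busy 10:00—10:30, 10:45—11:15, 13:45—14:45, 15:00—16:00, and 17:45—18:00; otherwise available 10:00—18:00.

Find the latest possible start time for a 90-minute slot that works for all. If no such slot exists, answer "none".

Aarav free within 10:00–18:00: 10:00–11:00, 12:00–13:00, 15:30–16:30.
Quinn free within 10:00–18:00: 10:30–10:45, 11:15–13:45, 14:45–15:00, 16:00–17:45.
Keiko ∩ Aarav: 10:00–11:00, 12:00–12:15, 16:15–16:30.
Keiko ∩ Aarav ∩ Quinn: 10:30–10:45, 12:00–12:15, 16:15–16:30.
Windows ≥ 90 min: (none).

none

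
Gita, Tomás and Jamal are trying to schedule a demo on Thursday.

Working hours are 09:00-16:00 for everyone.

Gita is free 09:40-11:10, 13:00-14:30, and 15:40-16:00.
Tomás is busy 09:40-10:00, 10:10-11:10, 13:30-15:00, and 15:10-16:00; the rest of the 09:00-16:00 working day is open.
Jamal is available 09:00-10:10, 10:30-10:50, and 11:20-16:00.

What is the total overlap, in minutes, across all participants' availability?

Tomás free within 09:00–16:00: 09:00–09:40, 10:00–10:10, 11:10–13:30, 15:00–15:10.
Gita ∩ Tomás: 10:00–10:10, 13:00–13:30.
Gita ∩ Tomás ∩ Jamal: 10:00–10:10, 13:00–13:30.
Total common minutes: 10 + 30 = 40.

40 minutes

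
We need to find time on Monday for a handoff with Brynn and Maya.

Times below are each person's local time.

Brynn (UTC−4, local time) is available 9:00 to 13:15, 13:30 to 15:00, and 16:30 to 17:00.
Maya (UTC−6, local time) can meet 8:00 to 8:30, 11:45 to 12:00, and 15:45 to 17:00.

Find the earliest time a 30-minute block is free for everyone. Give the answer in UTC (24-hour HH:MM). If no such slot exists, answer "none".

14:00

Brynn → UTC: 13:00–17:15, 17:30–19:00, 20:30–21:00.
Maya → UTC: 14:00–14:30, 17:45–18:00, 21:45–23:00.
Brynn ∩ Maya: 14:00–14:30, 17:45–18:00.
Windows ≥ 30 min: 14:00–14:30.
Earliest such window starts at 14:00.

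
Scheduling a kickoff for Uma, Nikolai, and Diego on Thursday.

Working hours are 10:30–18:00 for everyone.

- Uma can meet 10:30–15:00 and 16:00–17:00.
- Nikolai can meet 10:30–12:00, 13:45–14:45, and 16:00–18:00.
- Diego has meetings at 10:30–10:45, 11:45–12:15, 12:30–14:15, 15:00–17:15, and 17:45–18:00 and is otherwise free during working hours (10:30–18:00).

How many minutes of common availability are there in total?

Diego free within 10:30–18:00: 10:45–11:45, 12:15–12:30, 14:15–15:00, 17:15–17:45.
Uma ∩ Nikolai: 10:30–12:00, 13:45–14:45, 16:00–17:00.
Uma ∩ Nikolai ∩ Diego: 10:45–11:45, 14:15–14:45.
Total common minutes: 60 + 30 = 90.

90 minutes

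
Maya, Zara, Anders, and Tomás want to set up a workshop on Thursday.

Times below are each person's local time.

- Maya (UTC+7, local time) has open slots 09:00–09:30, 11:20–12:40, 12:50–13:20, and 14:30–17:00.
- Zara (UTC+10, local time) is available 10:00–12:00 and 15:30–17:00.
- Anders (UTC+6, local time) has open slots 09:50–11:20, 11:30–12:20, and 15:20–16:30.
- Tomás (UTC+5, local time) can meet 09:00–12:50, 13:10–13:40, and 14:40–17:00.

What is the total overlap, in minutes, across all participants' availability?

Maya → UTC: 02:00–02:30, 04:20–05:40, 05:50–06:20, 07:30–10:00.
Zara → UTC: 00:00–02:00, 05:30–07:00.
Anders → UTC: 03:50–05:20, 05:30–06:20, 09:20–10:30.
Tomás → UTC: 04:00–07:50, 08:10–08:40, 09:40–12:00.
Maya ∩ Zara: 05:30–05:40, 05:50–06:20.
Maya ∩ Zara ∩ Anders: 05:30–05:40, 05:50–06:20.
Maya ∩ Zara ∩ Anders ∩ Tomás: 05:30–05:40, 05:50–06:20.
Total common minutes: 10 + 30 = 40.

40 minutes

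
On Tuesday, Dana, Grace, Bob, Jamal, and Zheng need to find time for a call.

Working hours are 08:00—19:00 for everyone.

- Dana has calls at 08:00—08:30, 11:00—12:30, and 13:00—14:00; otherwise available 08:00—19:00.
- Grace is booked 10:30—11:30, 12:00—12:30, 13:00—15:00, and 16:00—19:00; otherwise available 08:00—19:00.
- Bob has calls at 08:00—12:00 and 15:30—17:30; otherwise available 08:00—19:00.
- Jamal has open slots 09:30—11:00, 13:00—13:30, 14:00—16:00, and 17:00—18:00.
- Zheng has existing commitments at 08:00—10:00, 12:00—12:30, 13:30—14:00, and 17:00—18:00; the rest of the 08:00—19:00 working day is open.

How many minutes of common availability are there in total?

Dana free within 08:00–19:00: 08:30–11:00, 12:30–13:00, 14:00–19:00.
Grace free within 08:00–19:00: 08:00–10:30, 11:30–12:00, 12:30–13:00, 15:00–16:00.
Bob free within 08:00–19:00: 12:00–15:30, 17:30–19:00.
Zheng free within 08:00–19:00: 10:00–12:00, 12:30–13:30, 14:00–17:00, 18:00–19:00.
Dana ∩ Grace: 08:30–10:30, 12:30–13:00, 15:00–16:00.
Dana ∩ Grace ∩ Bob: 12:30–13:00, 15:00–15:30.
Dana ∩ Grace ∩ Bob ∩ Jamal: 15:00–15:30.
Dana ∩ Grace ∩ Bob ∩ Jamal ∩ Zheng: 15:00–15:30.
Total common minutes: 30.

30 minutes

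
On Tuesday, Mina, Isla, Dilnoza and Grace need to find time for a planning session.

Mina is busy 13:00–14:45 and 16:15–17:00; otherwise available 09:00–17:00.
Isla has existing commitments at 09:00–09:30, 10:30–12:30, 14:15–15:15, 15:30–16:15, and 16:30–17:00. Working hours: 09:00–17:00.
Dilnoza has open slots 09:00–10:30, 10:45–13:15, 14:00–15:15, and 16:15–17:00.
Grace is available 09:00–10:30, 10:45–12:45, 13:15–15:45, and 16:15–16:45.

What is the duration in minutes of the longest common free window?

Mina free within 09:00–17:00: 09:00–13:00, 14:45–16:15.
Isla free within 09:00–17:00: 09:30–10:30, 12:30–14:15, 15:15–15:30, 16:15–16:30.
Mina ∩ Isla: 09:30–10:30, 12:30–13:00, 15:15–15:30.
Mina ∩ Isla ∩ Dilnoza: 09:30–10:30, 12:30–13:00.
Mina ∩ Isla ∩ Dilnoza ∩ Grace: 09:30–10:30, 12:30–12:45.
Common window lengths: 60, 15 min; longest is 60.

60 minutes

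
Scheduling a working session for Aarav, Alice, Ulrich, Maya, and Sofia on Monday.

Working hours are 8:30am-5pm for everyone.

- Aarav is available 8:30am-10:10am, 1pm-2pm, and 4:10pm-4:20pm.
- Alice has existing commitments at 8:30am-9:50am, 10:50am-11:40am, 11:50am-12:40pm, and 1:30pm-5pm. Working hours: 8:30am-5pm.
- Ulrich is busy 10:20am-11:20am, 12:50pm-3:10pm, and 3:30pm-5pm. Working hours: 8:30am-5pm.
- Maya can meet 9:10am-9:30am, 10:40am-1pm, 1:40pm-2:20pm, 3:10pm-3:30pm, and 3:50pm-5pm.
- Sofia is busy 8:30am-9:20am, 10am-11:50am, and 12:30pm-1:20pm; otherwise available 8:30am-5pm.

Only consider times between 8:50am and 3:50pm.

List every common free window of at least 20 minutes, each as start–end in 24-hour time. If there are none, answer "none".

Alice free within 08:30–17:00: 09:50–10:50, 11:40–11:50, 12:40–13:30.
Ulrich free within 08:30–17:00: 08:30–10:20, 11:20–12:50, 15:10–15:30.
Sofia free within 08:30–17:00: 09:20–10:00, 11:50–12:30, 13:20–17:00.
Aarav ∩ Alice: 09:50–10:10, 13:00–13:30.
Aarav ∩ Alice ∩ Ulrich: 09:50–10:10.
Aarav ∩ Alice ∩ Ulrich ∩ Maya: (none).
Aarav ∩ Alice ∩ Ulrich ∩ Maya ∩ Sofia: (none).
Restricted to 08:50–15:50: (none).
Windows ≥ 20 min: (none).

none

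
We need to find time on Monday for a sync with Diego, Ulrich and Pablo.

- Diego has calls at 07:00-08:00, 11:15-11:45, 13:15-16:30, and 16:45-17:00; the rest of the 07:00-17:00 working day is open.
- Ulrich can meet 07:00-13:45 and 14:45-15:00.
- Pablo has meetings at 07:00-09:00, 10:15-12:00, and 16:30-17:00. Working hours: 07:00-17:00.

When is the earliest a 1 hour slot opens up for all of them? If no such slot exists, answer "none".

Diego free within 07:00–17:00: 08:00–11:15, 11:45–13:15, 16:30–16:45.
Pablo free within 07:00–17:00: 09:00–10:15, 12:00–16:30.
Diego ∩ Ulrich: 08:00–11:15, 11:45–13:15.
Diego ∩ Ulrich ∩ Pablo: 09:00–10:15, 12:00–13:15.
Windows ≥ 60 min: 09:00–10:15, 12:00–13:15.
Earliest such window starts at 09:00.

09:00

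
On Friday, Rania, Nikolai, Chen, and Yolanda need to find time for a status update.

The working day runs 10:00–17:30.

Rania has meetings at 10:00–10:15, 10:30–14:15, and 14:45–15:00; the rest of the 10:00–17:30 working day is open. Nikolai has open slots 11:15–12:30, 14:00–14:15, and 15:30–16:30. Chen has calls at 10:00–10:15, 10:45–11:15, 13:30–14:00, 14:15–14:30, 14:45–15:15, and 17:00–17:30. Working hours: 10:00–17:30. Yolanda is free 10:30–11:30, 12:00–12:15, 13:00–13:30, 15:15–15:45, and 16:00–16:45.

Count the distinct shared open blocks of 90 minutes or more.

0

Rania free within 10:00–17:30: 10:15–10:30, 14:15–14:45, 15:00–17:30.
Chen free within 10:00–17:30: 10:15–10:45, 11:15–13:30, 14:00–14:15, 14:30–14:45, 15:15–17:00.
Rania ∩ Nikolai: 15:30–16:30.
Rania ∩ Nikolai ∩ Chen: 15:30–16:30.
Rania ∩ Nikolai ∩ Chen ∩ Yolanda: 15:30–15:45, 16:00–16:30.
Windows ≥ 90 min: (none).
That's 0 windows.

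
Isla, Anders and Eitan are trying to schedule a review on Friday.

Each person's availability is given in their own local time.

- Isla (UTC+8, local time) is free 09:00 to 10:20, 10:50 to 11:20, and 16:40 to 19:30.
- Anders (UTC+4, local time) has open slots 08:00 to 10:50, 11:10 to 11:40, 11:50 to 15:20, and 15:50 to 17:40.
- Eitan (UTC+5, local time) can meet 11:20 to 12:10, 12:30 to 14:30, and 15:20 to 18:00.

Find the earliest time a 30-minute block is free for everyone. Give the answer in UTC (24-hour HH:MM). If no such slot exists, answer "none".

08:40

Isla → UTC: 01:00–02:20, 02:50–03:20, 08:40–11:30.
Anders → UTC: 04:00–06:50, 07:10–07:40, 07:50–11:20, 11:50–13:40.
Eitan → UTC: 06:20–07:10, 07:30–09:30, 10:20–13:00.
Isla ∩ Anders: 08:40–11:20.
Isla ∩ Anders ∩ Eitan: 08:40–09:30, 10:20–11:20.
Windows ≥ 30 min: 08:40–09:30, 10:20–11:20.
Earliest such window starts at 08:40.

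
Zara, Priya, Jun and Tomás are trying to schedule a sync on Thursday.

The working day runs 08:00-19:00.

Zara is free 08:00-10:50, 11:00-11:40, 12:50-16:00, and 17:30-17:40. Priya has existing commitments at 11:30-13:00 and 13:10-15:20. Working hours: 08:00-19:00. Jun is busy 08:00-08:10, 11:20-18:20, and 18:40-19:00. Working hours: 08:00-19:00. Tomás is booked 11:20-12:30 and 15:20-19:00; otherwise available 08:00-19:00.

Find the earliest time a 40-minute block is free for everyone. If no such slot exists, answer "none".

08:10

Priya free within 08:00–19:00: 08:00–11:30, 13:00–13:10, 15:20–19:00.
Jun free within 08:00–19:00: 08:10–11:20, 18:20–18:40.
Tomás free within 08:00–19:00: 08:00–11:20, 12:30–15:20.
Zara ∩ Priya: 08:00–10:50, 11:00–11:30, 13:00–13:10, 15:20–16:00, 17:30–17:40.
Zara ∩ Priya ∩ Jun: 08:10–10:50, 11:00–11:20.
Zara ∩ Priya ∩ Jun ∩ Tomás: 08:10–10:50, 11:00–11:20.
Windows ≥ 40 min: 08:10–10:50.
Earliest such window starts at 08:10.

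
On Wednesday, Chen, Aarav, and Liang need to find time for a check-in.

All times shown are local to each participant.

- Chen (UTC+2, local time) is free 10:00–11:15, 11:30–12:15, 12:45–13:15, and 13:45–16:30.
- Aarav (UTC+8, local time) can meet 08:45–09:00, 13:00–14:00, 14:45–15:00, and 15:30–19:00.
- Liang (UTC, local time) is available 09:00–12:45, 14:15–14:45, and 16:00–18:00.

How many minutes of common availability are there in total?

75 minutes

Chen → UTC: 08:00–09:15, 09:30–10:15, 10:45–11:15, 11:45–14:30.
Aarav → UTC: 00:45–01:00, 05:00–06:00, 06:45–07:00, 07:30–11:00.
Liang → UTC: 09:00–12:45, 14:15–14:45, 16:00–18:00.
Chen ∩ Aarav: 08:00–09:15, 09:30–10:15, 10:45–11:00.
Chen ∩ Aarav ∩ Liang: 09:00–09:15, 09:30–10:15, 10:45–11:00.
Total common minutes: 15 + 45 + 15 = 75.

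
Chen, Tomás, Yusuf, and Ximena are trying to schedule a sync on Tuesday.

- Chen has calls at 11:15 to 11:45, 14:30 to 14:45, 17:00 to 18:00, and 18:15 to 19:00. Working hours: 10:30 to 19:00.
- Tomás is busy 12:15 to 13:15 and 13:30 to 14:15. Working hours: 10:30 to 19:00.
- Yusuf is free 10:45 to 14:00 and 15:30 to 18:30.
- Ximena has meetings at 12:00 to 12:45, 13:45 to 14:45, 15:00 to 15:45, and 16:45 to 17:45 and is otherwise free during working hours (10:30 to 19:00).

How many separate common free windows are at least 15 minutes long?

Chen free within 10:30–19:00: 10:30–11:15, 11:45–14:30, 14:45–17:00, 18:00–18:15.
Tomás free within 10:30–19:00: 10:30–12:15, 13:15–13:30, 14:15–19:00.
Ximena free within 10:30–19:00: 10:30–12:00, 12:45–13:45, 14:45–15:00, 15:45–16:45, 17:45–19:00.
Chen ∩ Tomás: 10:30–11:15, 11:45–12:15, 13:15–13:30, 14:15–14:30, 14:45–17:00, 18:00–18:15.
Chen ∩ Tomás ∩ Yusuf: 10:45–11:15, 11:45–12:15, 13:15–13:30, 15:30–17:00, 18:00–18:15.
Chen ∩ Tomás ∩ Yusuf ∩ Ximena: 10:45–11:15, 11:45–12:00, 13:15–13:30, 15:45–16:45, 18:00–18:15.
Windows ≥ 15 min: 10:45–11:15, 11:45–12:00, 13:15–13:30, 15:45–16:45, 18:00–18:15.
That's 5 windows.

5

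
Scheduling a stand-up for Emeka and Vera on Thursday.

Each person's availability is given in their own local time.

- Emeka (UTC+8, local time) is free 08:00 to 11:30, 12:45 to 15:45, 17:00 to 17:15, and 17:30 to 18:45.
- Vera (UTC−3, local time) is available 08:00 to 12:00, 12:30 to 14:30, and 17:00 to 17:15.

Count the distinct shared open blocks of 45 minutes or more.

Emeka → UTC: 00:00–03:30, 04:45–07:45, 09:00–09:15, 09:30–10:45.
Vera → UTC: 11:00–15:00, 15:30–17:30, 20:00–20:15.
Emeka ∩ Vera: (none).
Windows ≥ 45 min: (none).
That's 0 windows.

0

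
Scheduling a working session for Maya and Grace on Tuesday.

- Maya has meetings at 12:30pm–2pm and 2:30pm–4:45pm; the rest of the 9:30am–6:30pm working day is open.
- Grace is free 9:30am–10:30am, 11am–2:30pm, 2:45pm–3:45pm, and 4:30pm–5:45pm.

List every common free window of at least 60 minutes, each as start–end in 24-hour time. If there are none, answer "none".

09:30–10:30, 11:00–12:30, 16:45–17:45

Maya free within 09:30–18:30: 09:30–12:30, 14:00–14:30, 16:45–18:30.
Maya ∩ Grace: 09:30–10:30, 11:00–12:30, 14:00–14:30, 16:45–17:45.
Windows ≥ 60 min: 09:30–10:30, 11:00–12:30, 16:45–17:45.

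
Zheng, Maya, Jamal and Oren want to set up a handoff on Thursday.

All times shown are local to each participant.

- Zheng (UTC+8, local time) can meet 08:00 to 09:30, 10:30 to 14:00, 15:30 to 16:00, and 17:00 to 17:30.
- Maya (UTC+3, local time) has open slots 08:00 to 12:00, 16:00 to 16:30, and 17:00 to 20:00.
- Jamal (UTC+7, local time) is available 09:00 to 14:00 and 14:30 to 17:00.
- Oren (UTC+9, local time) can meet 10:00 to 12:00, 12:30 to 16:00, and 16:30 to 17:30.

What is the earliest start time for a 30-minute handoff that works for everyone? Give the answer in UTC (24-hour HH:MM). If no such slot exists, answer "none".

05:00

Zheng → UTC: 00:00–01:30, 02:30–06:00, 07:30–08:00, 09:00–09:30.
Maya → UTC: 05:00–09:00, 13:00–13:30, 14:00–17:00.
Jamal → UTC: 02:00–07:00, 07:30–10:00.
Oren → UTC: 01:00–03:00, 03:30–07:00, 07:30–08:30.
Zheng ∩ Maya: 05:00–06:00, 07:30–08:00.
Zheng ∩ Maya ∩ Jamal: 05:00–06:00, 07:30–08:00.
Zheng ∩ Maya ∩ Jamal ∩ Oren: 05:00–06:00, 07:30–08:00.
Windows ≥ 30 min: 05:00–06:00, 07:30–08:00.
Earliest such window starts at 05:00.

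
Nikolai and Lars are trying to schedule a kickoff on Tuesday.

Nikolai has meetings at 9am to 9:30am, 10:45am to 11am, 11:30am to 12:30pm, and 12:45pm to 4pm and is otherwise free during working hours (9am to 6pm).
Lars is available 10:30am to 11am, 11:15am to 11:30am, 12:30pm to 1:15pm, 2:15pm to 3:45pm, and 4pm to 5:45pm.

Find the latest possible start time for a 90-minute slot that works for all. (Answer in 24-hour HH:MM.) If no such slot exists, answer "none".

Nikolai free within 09:00–18:00: 09:30–10:45, 11:00–11:30, 12:30–12:45, 16:00–18:00.
Nikolai ∩ Lars: 10:30–10:45, 11:15–11:30, 12:30–12:45, 16:00–17:45.
Windows ≥ 90 min: 16:00–17:45.
Latest start in the last window 16:00–17:45 is 17:45 − 90 min = 16:15.

16:15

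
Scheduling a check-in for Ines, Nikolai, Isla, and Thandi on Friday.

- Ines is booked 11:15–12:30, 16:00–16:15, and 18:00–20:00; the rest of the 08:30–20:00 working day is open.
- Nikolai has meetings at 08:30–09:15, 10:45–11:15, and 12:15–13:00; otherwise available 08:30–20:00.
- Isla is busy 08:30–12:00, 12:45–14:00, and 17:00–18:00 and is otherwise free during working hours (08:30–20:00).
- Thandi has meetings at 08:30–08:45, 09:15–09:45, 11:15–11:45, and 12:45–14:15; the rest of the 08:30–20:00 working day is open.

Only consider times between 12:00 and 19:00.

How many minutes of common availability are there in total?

150 minutes

Ines free within 08:30–20:00: 08:30–11:15, 12:30–16:00, 16:15–18:00.
Nikolai free within 08:30–20:00: 09:15–10:45, 11:15–12:15, 13:00–20:00.
Isla free within 08:30–20:00: 12:00–12:45, 14:00–17:00, 18:00–20:00.
Thandi free within 08:30–20:00: 08:45–09:15, 09:45–11:15, 11:45–12:45, 14:15–20:00.
Ines ∩ Nikolai: 09:15–10:45, 13:00–16:00, 16:15–18:00.
Ines ∩ Nikolai ∩ Isla: 14:00–16:00, 16:15–17:00.
Ines ∩ Nikolai ∩ Isla ∩ Thandi: 14:15–16:00, 16:15–17:00.
Restricted to 12:00–19:00: 14:15–16:00, 16:15–17:00.
Total common minutes: 105 + 45 = 150.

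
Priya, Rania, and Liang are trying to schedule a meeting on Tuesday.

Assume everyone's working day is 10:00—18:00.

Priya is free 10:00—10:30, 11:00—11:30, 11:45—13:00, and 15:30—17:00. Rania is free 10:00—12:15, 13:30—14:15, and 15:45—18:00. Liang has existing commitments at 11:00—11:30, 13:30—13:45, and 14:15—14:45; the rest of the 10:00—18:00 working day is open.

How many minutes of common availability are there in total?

135 minutes

Liang free within 10:00–18:00: 10:00–11:00, 11:30–13:30, 13:45–14:15, 14:45–18:00.
Priya ∩ Rania: 10:00–10:30, 11:00–11:30, 11:45–12:15, 15:45–17:00.
Priya ∩ Rania ∩ Liang: 10:00–10:30, 11:45–12:15, 15:45–17:00.
Total common minutes: 30 + 30 + 75 = 135.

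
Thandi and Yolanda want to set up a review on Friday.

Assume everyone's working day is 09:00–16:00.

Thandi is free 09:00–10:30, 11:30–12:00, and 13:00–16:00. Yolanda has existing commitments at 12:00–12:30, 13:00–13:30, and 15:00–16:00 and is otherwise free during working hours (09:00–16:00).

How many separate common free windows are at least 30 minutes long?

3

Yolanda free within 09:00–16:00: 09:00–12:00, 12:30–13:00, 13:30–15:00.
Thandi ∩ Yolanda: 09:00–10:30, 11:30–12:00, 13:30–15:00.
Windows ≥ 30 min: 09:00–10:30, 11:30–12:00, 13:30–15:00.
That's 3 windows.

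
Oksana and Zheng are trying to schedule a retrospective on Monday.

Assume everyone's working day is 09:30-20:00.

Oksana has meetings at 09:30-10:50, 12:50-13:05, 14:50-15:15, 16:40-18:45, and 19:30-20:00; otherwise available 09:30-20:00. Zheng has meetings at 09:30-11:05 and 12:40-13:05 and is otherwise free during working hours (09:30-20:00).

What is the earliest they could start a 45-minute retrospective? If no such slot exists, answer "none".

11:05

Oksana free within 09:30–20:00: 10:50–12:50, 13:05–14:50, 15:15–16:40, 18:45–19:30.
Zheng free within 09:30–20:00: 11:05–12:40, 13:05–20:00.
Oksana ∩ Zheng: 11:05–12:40, 13:05–14:50, 15:15–16:40, 18:45–19:30.
Windows ≥ 45 min: 11:05–12:40, 13:05–14:50, 15:15–16:40, 18:45–19:30.
Earliest such window starts at 11:05.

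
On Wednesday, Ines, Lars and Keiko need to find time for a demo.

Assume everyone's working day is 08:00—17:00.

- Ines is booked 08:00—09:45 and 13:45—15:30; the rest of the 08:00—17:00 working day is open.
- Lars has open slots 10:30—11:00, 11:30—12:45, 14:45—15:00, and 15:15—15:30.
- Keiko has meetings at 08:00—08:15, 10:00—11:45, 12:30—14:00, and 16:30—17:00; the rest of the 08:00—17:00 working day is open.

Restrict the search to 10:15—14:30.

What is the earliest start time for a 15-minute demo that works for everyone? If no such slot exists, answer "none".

Ines free within 08:00–17:00: 09:45–13:45, 15:30–17:00.
Keiko free within 08:00–17:00: 08:15–10:00, 11:45–12:30, 14:00–16:30.
Ines ∩ Lars: 10:30–11:00, 11:30–12:45.
Ines ∩ Lars ∩ Keiko: 11:45–12:30.
Restricted to 10:15–14:30: 11:45–12:30.
Windows ≥ 15 min: 11:45–12:30.
Earliest such window starts at 11:45.

11:45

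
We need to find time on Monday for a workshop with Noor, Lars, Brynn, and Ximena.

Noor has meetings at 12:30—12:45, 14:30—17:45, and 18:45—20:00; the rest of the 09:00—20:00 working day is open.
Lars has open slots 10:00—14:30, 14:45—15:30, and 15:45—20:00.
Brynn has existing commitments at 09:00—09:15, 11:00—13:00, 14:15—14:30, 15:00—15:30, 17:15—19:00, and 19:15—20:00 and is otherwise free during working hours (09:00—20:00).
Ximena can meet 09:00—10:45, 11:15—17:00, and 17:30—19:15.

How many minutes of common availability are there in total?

Noor free within 09:00–20:00: 09:00–12:30, 12:45–14:30, 17:45–18:45.
Brynn free within 09:00–20:00: 09:15–11:00, 13:00–14:15, 14:30–15:00, 15:30–17:15, 19:00–19:15.
Noor ∩ Lars: 10:00–12:30, 12:45–14:30, 17:45–18:45.
Noor ∩ Lars ∩ Brynn: 10:00–11:00, 13:00–14:15.
Noor ∩ Lars ∩ Brynn ∩ Ximena: 10:00–10:45, 13:00–14:15.
Total common minutes: 45 + 75 = 120.

120 minutes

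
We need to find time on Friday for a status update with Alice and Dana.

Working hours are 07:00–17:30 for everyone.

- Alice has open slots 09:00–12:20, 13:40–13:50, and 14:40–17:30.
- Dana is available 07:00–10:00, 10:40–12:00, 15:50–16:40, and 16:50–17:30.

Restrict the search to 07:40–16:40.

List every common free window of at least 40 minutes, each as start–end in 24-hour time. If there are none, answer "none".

Alice ∩ Dana: 09:00–10:00, 10:40–12:00, 15:50–16:40, 16:50–17:30.
Restricted to 07:40–16:40: 09:00–10:00, 10:40–12:00, 15:50–16:40.
Windows ≥ 40 min: 09:00–10:00, 10:40–12:00, 15:50–16:40.

09:00–10:00, 10:40–12:00, 15:50–16:40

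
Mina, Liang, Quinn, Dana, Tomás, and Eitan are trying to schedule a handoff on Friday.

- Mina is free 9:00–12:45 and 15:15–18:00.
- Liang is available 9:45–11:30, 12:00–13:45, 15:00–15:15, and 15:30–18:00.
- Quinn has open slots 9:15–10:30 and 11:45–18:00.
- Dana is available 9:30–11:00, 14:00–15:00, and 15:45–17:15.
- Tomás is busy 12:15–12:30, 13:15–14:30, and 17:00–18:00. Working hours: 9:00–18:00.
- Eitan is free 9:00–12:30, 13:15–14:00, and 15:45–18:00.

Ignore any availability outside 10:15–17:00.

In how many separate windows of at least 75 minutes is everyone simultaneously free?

1

Tomás free within 09:00–18:00: 09:00–12:15, 12:30–13:15, 14:30–17:00.
Mina ∩ Liang: 09:45–11:30, 12:00–12:45, 15:30–18:00.
Mina ∩ Liang ∩ Quinn: 09:45–10:30, 12:00–12:45, 15:30–18:00.
Mina ∩ Liang ∩ Quinn ∩ Dana: 09:45–10:30, 15:45–17:15.
Mina ∩ Liang ∩ Quinn ∩ Dana ∩ Tomás: 09:45–10:30, 15:45–17:00.
Mina ∩ Liang ∩ Quinn ∩ Dana ∩ Tomás ∩ Eitan: 09:45–10:30, 15:45–17:00.
Restricted to 10:15–17:00: 10:15–10:30, 15:45–17:00.
Windows ≥ 75 min: 15:45–17:00.
That's 1 window.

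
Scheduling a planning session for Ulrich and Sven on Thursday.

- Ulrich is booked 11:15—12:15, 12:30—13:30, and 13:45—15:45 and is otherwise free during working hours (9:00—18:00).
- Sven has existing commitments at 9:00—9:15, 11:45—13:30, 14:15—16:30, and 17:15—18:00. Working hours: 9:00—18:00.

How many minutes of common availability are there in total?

Ulrich free within 09:00–18:00: 09:00–11:15, 12:15–12:30, 13:30–13:45, 15:45–18:00.
Sven free within 09:00–18:00: 09:15–11:45, 13:30–14:15, 16:30–17:15.
Ulrich ∩ Sven: 09:15–11:15, 13:30–13:45, 16:30–17:15.
Total common minutes: 120 + 15 + 45 = 180.

180 minutes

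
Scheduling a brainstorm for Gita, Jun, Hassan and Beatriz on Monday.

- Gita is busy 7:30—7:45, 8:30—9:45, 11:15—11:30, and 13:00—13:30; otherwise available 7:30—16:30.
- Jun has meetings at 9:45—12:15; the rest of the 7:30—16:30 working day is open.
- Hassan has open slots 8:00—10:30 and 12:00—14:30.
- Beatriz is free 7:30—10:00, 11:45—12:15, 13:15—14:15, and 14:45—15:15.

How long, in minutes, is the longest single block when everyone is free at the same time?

Gita free within 07:30–16:30: 07:45–08:30, 09:45–11:15, 11:30–13:00, 13:30–16:30.
Jun free within 07:30–16:30: 07:30–09:45, 12:15–16:30.
Gita ∩ Jun: 07:45–08:30, 12:15–13:00, 13:30–16:30.
Gita ∩ Jun ∩ Hassan: 08:00–08:30, 12:15–13:00, 13:30–14:30.
Gita ∩ Jun ∩ Hassan ∩ Beatriz: 08:00–08:30, 13:30–14:15.
Common window lengths: 30, 45 min; longest is 45.

45 minutes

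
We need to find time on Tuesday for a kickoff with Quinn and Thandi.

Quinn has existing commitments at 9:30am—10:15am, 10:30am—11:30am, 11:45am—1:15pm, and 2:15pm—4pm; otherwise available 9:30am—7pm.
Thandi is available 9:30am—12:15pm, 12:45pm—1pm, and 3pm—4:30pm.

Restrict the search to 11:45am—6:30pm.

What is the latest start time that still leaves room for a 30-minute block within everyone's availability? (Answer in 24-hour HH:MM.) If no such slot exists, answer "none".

16:00

Quinn free within 09:30–19:00: 10:15–10:30, 11:30–11:45, 13:15–14:15, 16:00–19:00.
Quinn ∩ Thandi: 10:15–10:30, 11:30–11:45, 16:00–16:30.
Restricted to 11:45–18:30: 16:00–16:30.
Windows ≥ 30 min: 16:00–16:30.
Latest start in the last window 16:00–16:30 is 16:30 − 30 min = 16:00.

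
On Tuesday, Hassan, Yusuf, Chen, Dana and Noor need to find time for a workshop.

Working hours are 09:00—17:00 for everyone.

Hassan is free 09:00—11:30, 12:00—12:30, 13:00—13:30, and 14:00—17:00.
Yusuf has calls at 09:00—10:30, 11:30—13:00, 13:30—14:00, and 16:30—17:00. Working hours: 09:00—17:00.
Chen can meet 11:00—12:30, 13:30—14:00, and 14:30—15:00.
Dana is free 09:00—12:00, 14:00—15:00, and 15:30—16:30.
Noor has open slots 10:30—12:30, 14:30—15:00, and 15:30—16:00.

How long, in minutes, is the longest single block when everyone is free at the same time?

Yusuf free within 09:00–17:00: 10:30–11:30, 13:00–13:30, 14:00–16:30.
Hassan ∩ Yusuf: 10:30–11:30, 13:00–13:30, 14:00–16:30.
Hassan ∩ Yusuf ∩ Chen: 11:00–11:30, 14:30–15:00.
Hassan ∩ Yusuf ∩ Chen ∩ Dana: 11:00–11:30, 14:30–15:00.
Hassan ∩ Yusuf ∩ Chen ∩ Dana ∩ Noor: 11:00–11:30, 14:30–15:00.
Common window lengths: 30, 30 min; longest is 30.

30 minutes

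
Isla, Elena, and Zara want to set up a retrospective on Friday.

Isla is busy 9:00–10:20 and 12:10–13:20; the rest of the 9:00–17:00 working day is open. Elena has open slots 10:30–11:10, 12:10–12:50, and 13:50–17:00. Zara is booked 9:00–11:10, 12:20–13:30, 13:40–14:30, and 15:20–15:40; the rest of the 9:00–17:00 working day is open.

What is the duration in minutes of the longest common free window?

Isla free within 09:00–17:00: 10:20–12:10, 13:20–17:00.
Zara free within 09:00–17:00: 11:10–12:20, 13:30–13:40, 14:30–15:20, 15:40–17:00.
Isla ∩ Elena: 10:30–11:10, 13:50–17:00.
Isla ∩ Elena ∩ Zara: 14:30–15:20, 15:40–17:00.
Common window lengths: 50, 80 min; longest is 80.

80 minutes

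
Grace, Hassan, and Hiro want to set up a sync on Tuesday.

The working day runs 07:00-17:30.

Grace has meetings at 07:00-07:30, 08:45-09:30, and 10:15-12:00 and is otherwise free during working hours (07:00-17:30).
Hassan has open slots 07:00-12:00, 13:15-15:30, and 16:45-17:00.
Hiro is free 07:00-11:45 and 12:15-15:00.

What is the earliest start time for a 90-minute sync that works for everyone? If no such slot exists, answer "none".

13:15

Grace free within 07:00–17:30: 07:30–08:45, 09:30–10:15, 12:00–17:30.
Grace ∩ Hassan: 07:30–08:45, 09:30–10:15, 13:15–15:30, 16:45–17:00.
Grace ∩ Hassan ∩ Hiro: 07:30–08:45, 09:30–10:15, 13:15–15:00.
Windows ≥ 90 min: 13:15–15:00.
Earliest such window starts at 13:15.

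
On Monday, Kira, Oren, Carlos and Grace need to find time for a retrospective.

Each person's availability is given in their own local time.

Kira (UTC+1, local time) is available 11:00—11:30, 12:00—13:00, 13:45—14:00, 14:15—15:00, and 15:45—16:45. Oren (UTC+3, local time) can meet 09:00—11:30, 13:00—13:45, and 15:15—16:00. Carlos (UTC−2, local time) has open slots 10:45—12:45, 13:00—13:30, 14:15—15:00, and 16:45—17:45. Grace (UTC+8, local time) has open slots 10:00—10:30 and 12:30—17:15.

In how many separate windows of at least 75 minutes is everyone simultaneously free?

Kira → UTC: 10:00–10:30, 11:00–12:00, 12:45–13:00, 13:15–14:00, 14:45–15:45.
Oren → UTC: 06:00–08:30, 10:00–10:45, 12:15–13:00.
Carlos → UTC: 12:45–14:45, 15:00–15:30, 16:15–17:00, 18:45–19:45.
Grace → UTC: 02:00–02:30, 04:30–09:15.
Kira ∩ Oren: 10:00–10:30, 12:45–13:00.
Kira ∩ Oren ∩ Carlos: 12:45–13:00.
Kira ∩ Oren ∩ Carlos ∩ Grace: (none).
Windows ≥ 75 min: (none).
That's 0 windows.

0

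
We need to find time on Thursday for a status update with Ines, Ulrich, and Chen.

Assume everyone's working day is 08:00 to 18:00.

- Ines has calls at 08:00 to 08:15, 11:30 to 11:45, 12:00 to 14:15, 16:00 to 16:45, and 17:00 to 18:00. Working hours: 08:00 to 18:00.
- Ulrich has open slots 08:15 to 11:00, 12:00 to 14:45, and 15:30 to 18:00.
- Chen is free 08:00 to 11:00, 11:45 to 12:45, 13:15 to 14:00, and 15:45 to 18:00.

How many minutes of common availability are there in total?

195 minutes

Ines free within 08:00–18:00: 08:15–11:30, 11:45–12:00, 14:15–16:00, 16:45–17:00.
Ines ∩ Ulrich: 08:15–11:00, 14:15–14:45, 15:30–16:00, 16:45–17:00.
Ines ∩ Ulrich ∩ Chen: 08:15–11:00, 15:45–16:00, 16:45–17:00.
Total common minutes: 165 + 15 + 15 = 195.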